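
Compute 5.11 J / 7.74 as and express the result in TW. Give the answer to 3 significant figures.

660000 TW

(5.11) / (7.74 × 10⁻¹⁸) = 0.66021 × 10¹⁸ W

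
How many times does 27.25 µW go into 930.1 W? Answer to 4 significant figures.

(930.1) / (27.25 × 10⁻⁶) = 34.132 × 10⁶

34130000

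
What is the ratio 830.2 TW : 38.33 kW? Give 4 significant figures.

(830.2 × 10^12) / (38.33 × 10^3) = 21.659 × 10^9

21660000000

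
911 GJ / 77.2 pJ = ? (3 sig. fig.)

11800000000000000000000

(911 × 10⁹) / (77.2 × 10⁻¹²) = 11.8 × 10²¹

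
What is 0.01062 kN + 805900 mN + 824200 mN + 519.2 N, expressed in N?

In N:
  0.01062 kN = 0.01062 × 10^3 N = 10.62
  805900 mN = 805900 × 10^-3 N = 805.9
  824200 mN = 824200 × 10^-3 N = 824.2
  519.2 N → 519.2
Sum: 10.62 + 805.9 + 824.2 + 519.2 = 2159.92

2159.92 N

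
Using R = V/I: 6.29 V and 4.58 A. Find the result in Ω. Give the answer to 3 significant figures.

(6.29) / (4.58) = 1.3734 Ω

1.37 Ω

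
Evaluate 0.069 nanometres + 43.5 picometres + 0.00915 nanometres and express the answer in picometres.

In picometres:
  0.069 nanometres = 0.069 × 10^3 picometres = 69
  43.5 picometres → 43.5
  0.00915 nanometres = 0.00915 × 10^3 picometres = 9.15
Sum: 69 + 43.5 + 9.15 = 121.65

121.65 picometres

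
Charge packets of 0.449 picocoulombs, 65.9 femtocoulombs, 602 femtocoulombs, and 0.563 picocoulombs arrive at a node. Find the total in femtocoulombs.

In femtocoulombs:
  0.449 picocoulombs = 0.449 × 10^3 femtocoulombs = 449
  65.9 femtocoulombs → 65.9
  602 femtocoulombs → 602
  0.563 picocoulombs = 0.563 × 10^3 femtocoulombs = 563
Sum: 449 + 65.9 + 602 + 563 = 1679.9

1679.9 femtocoulombs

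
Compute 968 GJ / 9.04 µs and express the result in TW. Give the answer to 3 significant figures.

107000 TW

(968e9) / (9.04e-6) = 107.08e15 W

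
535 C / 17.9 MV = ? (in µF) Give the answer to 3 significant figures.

29.9 µF

(535) / (17.9 × 10⁶) = 29.888 × 10⁻⁶ F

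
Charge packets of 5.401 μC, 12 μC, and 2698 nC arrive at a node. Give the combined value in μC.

In μC:
  5.401 μC → 5.401
  12 μC → 12
  2698 nC = 2698 × 10^-3 μC = 2.698
Sum: 5.401 + 12 + 2.698 = 20.099

20.099 μC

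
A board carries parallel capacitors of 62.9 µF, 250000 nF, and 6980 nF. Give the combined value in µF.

319.88 µF

In µF:
  62.9 µF → 62.9
  250000 nF = 250000 × 10⁻³ µF = 250
  6980 nF = 6980 × 10⁻³ µF = 6.98
Sum: 62.9 + 250 + 6.98 = 319.88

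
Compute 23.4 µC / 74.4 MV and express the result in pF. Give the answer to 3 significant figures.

0.315 pF

(23.4e-6) / (74.4e6) = 0.31452e-12 F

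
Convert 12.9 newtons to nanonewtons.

12900000000 nanonewtons

(no prefix) = 10⁰, nano = 10⁻⁹; factor is 10⁹.
12.9 × 10⁹ = 12900000000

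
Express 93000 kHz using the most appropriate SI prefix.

93 MHz

= 93e6 Hz; 1e6 is mega.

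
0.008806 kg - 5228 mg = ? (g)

In g:
  0.008806 kg = 0.008806 × 10³ g = 8.806
  5228 mg = 5228 × 10⁻³ g = 5.228
Difference: 8.806 - 5.228 = 3.578

3.578 g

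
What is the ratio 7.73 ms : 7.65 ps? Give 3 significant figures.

(7.73 × 10⁻³) / (7.65 × 10⁻¹²) = 1.01 × 10⁹

1010000000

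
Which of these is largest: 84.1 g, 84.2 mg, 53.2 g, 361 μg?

84.1 g

84.1 g = 84.1 g
84.2 mg = 0.0842 g
53.2 g = 53.2 g
361 μg = 0.000361 g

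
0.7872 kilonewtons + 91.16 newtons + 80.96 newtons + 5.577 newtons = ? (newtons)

964.897 newtons

In newtons:
  0.7872 kilonewtons = 0.7872 × 10^3 newtons = 787.2
  91.16 newtons → 91.16
  80.96 newtons → 80.96
  5.577 newtons → 5.577
Sum: 787.2 + 91.16 + 80.96 + 5.577 = 964.897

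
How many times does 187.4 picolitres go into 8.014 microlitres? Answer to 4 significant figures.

42760

(8.014e-6) / (187.4e-12) = 0.042764e6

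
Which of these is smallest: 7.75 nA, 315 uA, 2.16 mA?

7.75 nA = 0.00000000775 A
315 uA = 0.000315 A
2.16 mA = 0.00216 A

7.75 nA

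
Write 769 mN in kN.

0.000769 kN

milli = 1e-3, kilo = 1e3; factor is 1e-6.
769 × 1e-6 = 0.000769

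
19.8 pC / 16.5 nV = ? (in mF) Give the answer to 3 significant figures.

1.20 mF

(19.8 × 10^-12) / (16.5 × 10^-9) = 1.2 × 10^-3 F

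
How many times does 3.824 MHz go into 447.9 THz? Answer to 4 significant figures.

(447.9 × 10^12) / (3.824 × 10^6) = 117.13 × 10^6

117100000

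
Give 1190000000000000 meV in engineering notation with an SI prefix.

1.19 TeV

= 1.19 × 10^12 eV; 10^12 is tera.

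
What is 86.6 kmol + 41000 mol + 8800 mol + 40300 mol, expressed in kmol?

In kmol:
  86.6 kmol → 86.6
  41000 mol = 41000 × 10⁻³ kmol = 41
  8800 mol = 8800 × 10⁻³ kmol = 8.8
  40300 mol = 40300 × 10⁻³ kmol = 40.3
Sum: 86.6 + 41 + 8.8 + 40.3 = 176.7

176.7 kmol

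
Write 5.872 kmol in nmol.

kilo = 10³, nano = 10⁻⁹; factor is 10¹².
5.872 × 10¹² = 5872000000000

5872000000000 nmol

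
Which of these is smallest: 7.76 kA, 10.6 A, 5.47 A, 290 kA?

7.76 kA = 7760 A
10.6 A = 10.6 A
5.47 A = 5.47 A
290 kA = 290000 A

5.47 A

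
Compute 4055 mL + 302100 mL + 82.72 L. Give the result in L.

388.875 L

In L:
  4055 mL = 4055 × 10⁻³ L = 4.055
  302100 mL = 302100 × 10⁻³ L = 302.1
  82.72 L → 82.72
Sum: 4.055 + 302.1 + 82.72 = 388.875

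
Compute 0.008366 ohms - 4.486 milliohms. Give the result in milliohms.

In milliohms:
  0.008366 ohms = 0.008366e3 milliohms = 8.366
  4.486 milliohms → 4.486
Difference: 8.366 - 4.486 = 3.88

3.88 milliohms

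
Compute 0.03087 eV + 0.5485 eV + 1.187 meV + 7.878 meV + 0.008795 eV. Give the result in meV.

In meV:
  0.03087 eV = 0.03087 × 10³ meV = 30.87
  0.5485 eV = 0.5485 × 10³ meV = 548.5
  1.187 meV → 1.187
  7.878 meV → 7.878
  0.008795 eV = 0.008795 × 10³ meV = 8.795
Sum: 30.87 + 548.5 + 1.187 + 7.878 + 8.795 = 597.23

597.23 meV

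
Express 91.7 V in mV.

(no prefix) = 1e0, milli = 1e-3; factor is 1e3.
91.7 × 1e3 = 91700

91700 mV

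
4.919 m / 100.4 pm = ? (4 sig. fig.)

48990000000

(4.919) / (100.4 × 10^-12) = 0.048994 × 10^12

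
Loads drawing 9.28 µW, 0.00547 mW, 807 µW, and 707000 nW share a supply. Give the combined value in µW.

In µW:
  9.28 µW → 9.28
  0.00547 mW = 0.00547 × 10³ µW = 5.47
  807 µW → 807
  707000 nW = 707000 × 10⁻³ µW = 707
Sum: 9.28 + 5.47 + 807 + 707 = 1528.75

1528.75 µW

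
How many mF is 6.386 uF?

0.006386 mF

micro = 10^-6, milli = 10^-3; factor is 10^-3.
6.386 × 10^-3 = 0.006386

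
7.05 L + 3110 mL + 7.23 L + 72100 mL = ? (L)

In L:
  7.05 L → 7.05
  3110 mL = 3110 × 10^-3 L = 3.11
  7.23 L → 7.23
  72100 mL = 72100 × 10^-3 L = 72.1
Sum: 7.05 + 3.11 + 7.23 + 72.1 = 89.49

89.49 L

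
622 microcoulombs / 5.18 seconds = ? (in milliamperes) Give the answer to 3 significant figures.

0.120 milliamperes

(622 × 10^-6) / (5.18) = 120.08 × 10^-6 A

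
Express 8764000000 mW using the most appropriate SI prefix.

8.764 MW

= 8.764e6 W; 1e6 is mega.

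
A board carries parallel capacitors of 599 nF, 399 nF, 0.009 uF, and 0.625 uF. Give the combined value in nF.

1632 nF

In nF:
  599 nF → 599
  399 nF → 399
  0.009 uF = 0.009 × 10³ nF = 9
  0.625 uF = 0.625 × 10³ nF = 625
Sum: 599 + 399 + 9 + 625 = 1632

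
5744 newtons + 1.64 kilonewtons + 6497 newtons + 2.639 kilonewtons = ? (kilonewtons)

In kilonewtons:
  5744 newtons = 5744e-3 kilonewtons = 5.744
  1.64 kilonewtons → 1.64
  6497 newtons = 6497e-3 kilonewtons = 6.497
  2.639 kilonewtons → 2.639
Sum: 5.744 + 1.64 + 6.497 + 2.639 = 16.52

16.52 kilonewtons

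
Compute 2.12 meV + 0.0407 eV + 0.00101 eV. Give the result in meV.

43.83 meV

In meV:
  2.12 meV → 2.12
  0.0407 eV = 0.0407 × 10³ meV = 40.7
  0.00101 eV = 0.00101 × 10³ meV = 1.01
Sum: 2.12 + 40.7 + 1.01 = 43.83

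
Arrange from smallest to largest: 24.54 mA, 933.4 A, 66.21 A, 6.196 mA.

6.196 mA < 24.54 mA < 66.21 A < 933.4 A

24.54 mA = 0.02454 A
933.4 A = 933.4 A
66.21 A = 66.21 A
6.196 mA = 0.006196 A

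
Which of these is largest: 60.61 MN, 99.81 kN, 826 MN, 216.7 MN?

60.61 MN = 60610000 N
99.81 kN = 99810 N
826 MN = 826000000 N
216.7 MN = 216700000 N

826 MN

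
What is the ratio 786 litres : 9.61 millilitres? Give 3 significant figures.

(786) / (9.61 × 10^-3) = 81.79 × 10^3

81800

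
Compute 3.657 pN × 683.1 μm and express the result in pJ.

3.657 × 10⁻¹² × 683.1 × 10⁻⁶ = 2498.0967 × 10⁻¹⁸ J

0.0024980967 pJ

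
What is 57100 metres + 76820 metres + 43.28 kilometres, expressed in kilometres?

In kilometres:
  57100 metres = 57100e-3 kilometres = 57.1
  76820 metres = 76820e-3 kilometres = 76.82
  43.28 kilometres → 43.28
Sum: 57.1 + 76.82 + 43.28 = 177.2

177.2 kilometres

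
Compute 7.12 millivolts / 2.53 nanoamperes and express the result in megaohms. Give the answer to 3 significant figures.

2.81 megaohms

(7.12 × 10^-3) / (2.53 × 10^-9) = 2.8142 × 10^6 Ω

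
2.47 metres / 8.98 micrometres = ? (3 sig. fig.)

(2.47) / (8.98 × 10⁻⁶) = 0.2751 × 10⁶

275000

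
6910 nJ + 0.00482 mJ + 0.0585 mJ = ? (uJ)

70.23 uJ

In uJ:
  6910 nJ = 6910e-3 uJ = 6.91
  0.00482 mJ = 0.00482e3 uJ = 4.82
  0.0585 mJ = 0.0585e3 uJ = 58.5
Sum: 6.91 + 4.82 + 58.5 = 70.23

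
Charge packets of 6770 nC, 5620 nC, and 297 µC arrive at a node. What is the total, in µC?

In µC:
  6770 nC = 6770 × 10⁻³ µC = 6.77
  5620 nC = 5620 × 10⁻³ µC = 5.62
  297 µC → 297
Sum: 6.77 + 5.62 + 297 = 309.39

309.39 µC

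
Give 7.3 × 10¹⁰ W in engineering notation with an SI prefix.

= 73 × 10⁹ W; 10⁹ is giga.

73 GW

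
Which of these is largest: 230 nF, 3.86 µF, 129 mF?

129 mF

230 nF = 0.00000023 F
3.86 µF = 0.00000386 F
129 mF = 0.129 F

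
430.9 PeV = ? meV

peta = 1e15, milli = 1e-3; factor is 1e18.
430.9 × 1e18 = 430900000000000000000

430900000000000000000 meV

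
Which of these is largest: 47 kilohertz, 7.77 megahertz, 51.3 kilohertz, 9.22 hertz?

7.77 megahertz

47 kilohertz = 47000 hertz
7.77 megahertz = 7770000 hertz
51.3 kilohertz = 51300 hertz
9.22 hertz = 9.22 hertz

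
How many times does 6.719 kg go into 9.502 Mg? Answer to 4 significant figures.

1414

(9.502 × 10⁶) / (6.719 × 10³) = 1.4142 × 10³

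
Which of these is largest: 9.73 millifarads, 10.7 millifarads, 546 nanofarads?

9.73 millifarads = 0.00973 farads
10.7 millifarads = 0.0107 farads
546 nanofarads = 0.000000546 farads

10.7 millifarads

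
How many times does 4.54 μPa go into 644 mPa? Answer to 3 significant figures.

(644 × 10⁻³) / (4.54 × 10⁻⁶) = 141.9 × 10³

142000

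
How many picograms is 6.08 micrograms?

6080000 picograms

micro = 10^-6, pico = 10^-12; factor is 10^6.
6.08 × 10^6 = 6080000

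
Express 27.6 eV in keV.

0.0276 keV

(no prefix) = 10⁰, kilo = 10³; factor is 10⁻³.
27.6 × 10⁻³ = 0.0276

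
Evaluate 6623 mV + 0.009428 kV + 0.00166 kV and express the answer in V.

In V:
  6623 mV = 6623 × 10^-3 V = 6.623
  0.009428 kV = 0.009428 × 10^3 V = 9.428
  0.00166 kV = 0.00166 × 10^3 V = 1.66
Sum: 6.623 + 9.428 + 1.66 = 17.711

17.711 V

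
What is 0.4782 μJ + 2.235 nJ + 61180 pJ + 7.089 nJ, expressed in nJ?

548.704 nJ

In nJ:
  0.4782 μJ = 0.4782 × 10³ nJ = 478.2
  2.235 nJ → 2.235
  61180 pJ = 61180 × 10⁻³ nJ = 61.18
  7.089 nJ → 7.089
Sum: 478.2 + 2.235 + 61.18 + 7.089 = 548.704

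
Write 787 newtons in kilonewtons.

(no prefix) = 10^0, kilo = 10^3; factor is 10^-3.
787 × 10^-3 = 0.787

0.787 kilonewtons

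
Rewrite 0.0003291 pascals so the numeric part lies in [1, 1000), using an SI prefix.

329.1 micropascals

= 329.1e-6 pascals; 1e-6 is micro.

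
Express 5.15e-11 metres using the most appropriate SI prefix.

= 51.5e-12 metres; 1e-12 is pico.

51.5 picometres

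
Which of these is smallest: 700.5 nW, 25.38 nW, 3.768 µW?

25.38 nW

700.5 nW = 0.0000007005 W
25.38 nW = 0.00000002538 W
3.768 µW = 0.000003768 W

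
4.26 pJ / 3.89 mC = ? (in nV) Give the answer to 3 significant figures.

1.10 nV

(4.26e-12) / (3.89e-3) = 1.0951e-9 V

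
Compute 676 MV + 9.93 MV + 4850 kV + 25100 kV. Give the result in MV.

In MV:
  676 MV → 676
  9.93 MV → 9.93
  4850 kV = 4850 × 10⁻³ MV = 4.85
  25100 kV = 25100 × 10⁻³ MV = 25.1
Sum: 676 + 9.93 + 4.85 + 25.1 = 715.88

715.88 MV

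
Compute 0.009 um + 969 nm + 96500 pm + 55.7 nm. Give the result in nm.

In nm:
  0.009 um = 0.009e3 nm = 9
  969 nm → 969
  96500 pm = 96500e-3 nm = 96.5
  55.7 nm → 55.7
Sum: 9 + 969 + 96.5 + 55.7 = 1130.2

1130.2 nm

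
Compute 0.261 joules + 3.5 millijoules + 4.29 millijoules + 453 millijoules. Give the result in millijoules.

In millijoules:
  0.261 joules = 0.261 × 10³ millijoules = 261
  3.5 millijoules → 3.5
  4.29 millijoules → 4.29
  453 millijoules → 453
Sum: 261 + 3.5 + 4.29 + 453 = 721.79

721.79 millijoules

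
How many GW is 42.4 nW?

0.0000000000000000424 GW

nano = 10⁻⁹, giga = 10⁹; factor is 10⁻¹⁸.
42.4 × 10⁻¹⁸ = 0.0000000000000000424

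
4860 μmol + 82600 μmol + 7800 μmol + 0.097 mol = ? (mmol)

In mmol:
  4860 μmol = 4860 × 10^-3 mmol = 4.86
  82600 μmol = 82600 × 10^-3 mmol = 82.6
  7800 μmol = 7800 × 10^-3 mmol = 7.8
  0.097 mol = 0.097 × 10^3 mmol = 97
Sum: 4.86 + 82.6 + 7.8 + 97 = 192.26

192.26 mmol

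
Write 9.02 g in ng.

9020000000 ng

(no prefix) = 10^0, nano = 10^-9; factor is 10^9.
9.02 × 10^9 = 9020000000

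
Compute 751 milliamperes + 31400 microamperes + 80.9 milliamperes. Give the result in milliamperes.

863.3 milliamperes

In milliamperes:
  751 milliamperes → 751
  31400 microamperes = 31400e-3 milliamperes = 31.4
  80.9 milliamperes → 80.9
Sum: 751 + 31.4 + 80.9 = 863.3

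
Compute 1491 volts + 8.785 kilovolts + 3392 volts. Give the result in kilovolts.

13.668 kilovolts

In kilovolts:
  1491 volts = 1491 × 10^-3 kilovolts = 1.491
  8.785 kilovolts → 8.785
  3392 volts = 3392 × 10^-3 kilovolts = 3.392
Sum: 1.491 + 8.785 + 3.392 = 13.668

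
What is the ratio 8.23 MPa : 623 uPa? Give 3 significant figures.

(8.23 × 10⁶) / (623 × 10⁻⁶) = 0.01321 × 10¹²

13200000000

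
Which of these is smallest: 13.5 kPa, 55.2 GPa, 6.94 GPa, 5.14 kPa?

5.14 kPa

13.5 kPa = 13500 Pa
55.2 GPa = 55200000000 Pa
6.94 GPa = 6940000000 Pa
5.14 kPa = 5140 Pa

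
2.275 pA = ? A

pico = 1e-12, (no prefix) = 1e0; factor is 1e-12.
2.275 × 1e-12 = 0.000000000002275

0.000000000002275 A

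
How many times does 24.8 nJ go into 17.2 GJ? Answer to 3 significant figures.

(17.2 × 10^9) / (24.8 × 10^-9) = 0.6935 × 10^18

694000000000000000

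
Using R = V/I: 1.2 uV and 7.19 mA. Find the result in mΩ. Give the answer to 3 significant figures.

0.167 mΩ

(1.2e-6) / (7.19e-3) = 0.1669e-3 Ω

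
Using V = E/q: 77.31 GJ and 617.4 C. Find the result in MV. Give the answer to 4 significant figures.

(77.31e9) / (617.4) = 0.125219e9 V

125.2 MV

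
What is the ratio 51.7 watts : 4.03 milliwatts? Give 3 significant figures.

12800

(51.7) / (4.03 × 10^-3) = 12.83 × 10^3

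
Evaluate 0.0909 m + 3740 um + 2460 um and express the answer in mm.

In mm:
  0.0909 m = 0.0909 × 10³ mm = 90.9
  3740 um = 3740 × 10⁻³ mm = 3.74
  2460 um = 2460 × 10⁻³ mm = 2.46
Sum: 90.9 + 3.74 + 2.46 = 97.1

97.1 mm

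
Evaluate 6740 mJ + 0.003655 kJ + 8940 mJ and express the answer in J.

19.335 J

In J:
  6740 mJ = 6740 × 10^-3 J = 6.74
  0.003655 kJ = 0.003655 × 10^3 J = 3.655
  8940 mJ = 8940 × 10^-3 J = 8.94
Sum: 6.74 + 3.655 + 8.94 = 19.335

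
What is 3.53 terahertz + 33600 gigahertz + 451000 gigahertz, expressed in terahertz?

In terahertz:
  3.53 terahertz → 3.53
  33600 gigahertz = 33600 × 10⁻³ terahertz = 33.6
  451000 gigahertz = 451000 × 10⁻³ terahertz = 451
Sum: 3.53 + 33.6 + 451 = 488.13

488.13 terahertz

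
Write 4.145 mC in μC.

milli = 1e-3, micro = 1e-6; factor is 1e3.
4.145 × 1e3 = 4145

4145 μC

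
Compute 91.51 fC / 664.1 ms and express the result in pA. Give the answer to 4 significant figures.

0.1378 pA

(91.51 × 10^-15) / (664.1 × 10^-3) = 0.137796 × 10^-12 A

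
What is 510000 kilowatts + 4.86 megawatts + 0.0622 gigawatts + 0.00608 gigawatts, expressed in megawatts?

583.14 megawatts

In megawatts:
  510000 kilowatts = 510000 × 10⁻³ megawatts = 510
  4.86 megawatts → 4.86
  0.0622 gigawatts = 0.0622 × 10³ megawatts = 62.2
  0.00608 gigawatts = 0.00608 × 10³ megawatts = 6.08
Sum: 510 + 4.86 + 62.2 + 6.08 = 583.14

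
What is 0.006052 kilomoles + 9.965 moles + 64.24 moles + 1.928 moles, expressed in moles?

In moles:
  0.006052 kilomoles = 0.006052e3 moles = 6.052
  9.965 moles → 9.965
  64.24 moles → 64.24
  1.928 moles → 1.928
Sum: 6.052 + 9.965 + 64.24 + 1.928 = 82.185

82.185 moles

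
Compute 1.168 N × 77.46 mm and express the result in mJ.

90.47328 mJ

1.168 × 77.46 × 10⁻³ = 90.47328 × 10⁻³ J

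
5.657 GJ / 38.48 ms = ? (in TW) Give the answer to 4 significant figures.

0.1470 TW

(5.657 × 10^9) / (38.48 × 10^-3) = 0.147011 × 10^12 W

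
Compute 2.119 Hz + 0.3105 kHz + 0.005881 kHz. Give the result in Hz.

In Hz:
  2.119 Hz → 2.119
  0.3105 kHz = 0.3105 × 10^3 Hz = 310.5
  0.005881 kHz = 0.005881 × 10^3 Hz = 5.881
Sum: 2.119 + 310.5 + 5.881 = 318.5

318.5 Hz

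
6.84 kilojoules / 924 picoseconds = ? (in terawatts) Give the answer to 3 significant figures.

7.40 terawatts

(6.84 × 10^3) / (924 × 10^-12) = 0.0074026 × 10^15 W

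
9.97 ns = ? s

nano = 10⁻⁹, (no prefix) = 10⁰; factor is 10⁻⁹.
9.97 × 10⁻⁹ = 0.00000000997

0.00000000997 s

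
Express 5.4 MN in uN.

5400000000000 uN

mega = 1e6, micro = 1e-6; factor is 1e12.
5.4 × 1e12 = 5400000000000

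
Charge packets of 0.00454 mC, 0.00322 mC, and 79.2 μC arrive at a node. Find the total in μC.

In μC:
  0.00454 mC = 0.00454e3 μC = 4.54
  0.00322 mC = 0.00322e3 μC = 3.22
  79.2 μC → 79.2
Sum: 4.54 + 3.22 + 79.2 = 86.96

86.96 μC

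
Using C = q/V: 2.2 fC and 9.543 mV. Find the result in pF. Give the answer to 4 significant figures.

(2.2 × 10⁻¹⁵) / (9.543 × 10⁻³) = 0.230535 × 10⁻¹² F

0.2305 pF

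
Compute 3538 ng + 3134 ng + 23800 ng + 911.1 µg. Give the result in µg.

941.572 µg

In µg:
  3538 ng = 3538e-3 µg = 3.538
  3134 ng = 3134e-3 µg = 3.134
  23800 ng = 23800e-3 µg = 23.8
  911.1 µg → 911.1
Sum: 3.538 + 3.134 + 23.8 + 911.1 = 941.572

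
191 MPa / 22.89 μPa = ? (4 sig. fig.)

8344000000000

(191 × 10⁶) / (22.89 × 10⁻⁶) = 8.3443 × 10¹²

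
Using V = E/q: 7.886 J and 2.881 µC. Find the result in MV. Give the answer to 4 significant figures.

(7.886) / (2.881e-6) = 2.73724e6 V

2.737 MV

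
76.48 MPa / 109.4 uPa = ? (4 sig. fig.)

699100000000

(76.48 × 10⁶) / (109.4 × 10⁻⁶) = 0.69909 × 10¹²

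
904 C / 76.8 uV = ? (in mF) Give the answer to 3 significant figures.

(904) / (76.8 × 10⁻⁶) = 11.771 × 10⁶ F

11800000000 mF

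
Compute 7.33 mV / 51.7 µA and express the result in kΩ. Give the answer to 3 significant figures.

0.142 kΩ

(7.33 × 10⁻³) / (51.7 × 10⁻⁶) = 0.14178 × 10³ Ω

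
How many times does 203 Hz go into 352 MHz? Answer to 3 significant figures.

1730000

(352 × 10^6) / (203) = 1.734 × 10^6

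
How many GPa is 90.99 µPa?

micro = 10^-6, giga = 10^9; factor is 10^-15.
90.99 × 10^-15 = 0.00000000000009099

0.00000000000009099 GPa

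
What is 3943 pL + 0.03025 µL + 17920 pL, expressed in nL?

52.113 nL

In nL:
  3943 pL = 3943e-3 nL = 3.943
  0.03025 µL = 0.03025e3 nL = 30.25
  17920 pL = 17920e-3 nL = 17.92
Sum: 3.943 + 30.25 + 17.92 = 52.113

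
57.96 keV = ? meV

57960000 meV

kilo = 1e3, milli = 1e-3; factor is 1e6.
57.96 × 1e6 = 57960000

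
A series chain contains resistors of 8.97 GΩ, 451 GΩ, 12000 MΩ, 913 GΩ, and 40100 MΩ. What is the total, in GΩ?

In GΩ:
  8.97 GΩ → 8.97
  451 GΩ → 451
  12000 MΩ = 12000 × 10^-3 GΩ = 12
  913 GΩ → 913
  40100 MΩ = 40100 × 10^-3 GΩ = 40.1
Sum: 8.97 + 451 + 12 + 913 + 40.1 = 1425.07

1425.07 GΩ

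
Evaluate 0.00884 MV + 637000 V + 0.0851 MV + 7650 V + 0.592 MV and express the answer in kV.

In kV:
  0.00884 MV = 0.00884e3 kV = 8.84
  637000 V = 637000e-3 kV = 637
  0.0851 MV = 0.0851e3 kV = 85.1
  7650 V = 7650e-3 kV = 7.65
  0.592 MV = 0.592e3 kV = 592
Sum: 8.84 + 637 + 85.1 + 7.65 + 592 = 1330.59

1330.59 kV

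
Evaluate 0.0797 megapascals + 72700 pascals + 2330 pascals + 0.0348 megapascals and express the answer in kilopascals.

In kilopascals:
  0.0797 megapascals = 0.0797 × 10³ kilopascals = 79.7
  72700 pascals = 72700 × 10⁻³ kilopascals = 72.7
  2330 pascals = 2330 × 10⁻³ kilopascals = 2.33
  0.0348 megapascals = 0.0348 × 10³ kilopascals = 34.8
Sum: 79.7 + 72.7 + 2.33 + 34.8 = 189.53

189.53 kilopascals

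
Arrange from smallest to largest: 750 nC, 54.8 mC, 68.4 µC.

750 nC = 0.00000075 C
54.8 mC = 0.0548 C
68.4 µC = 0.0000684 C

750 nC < 68.4 µC < 54.8 mC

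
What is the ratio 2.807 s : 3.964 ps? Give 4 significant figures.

(2.807) / (3.964e-12) = 0.70812e12

708100000000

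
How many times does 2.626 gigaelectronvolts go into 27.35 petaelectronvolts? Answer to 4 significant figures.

10420000

(27.35 × 10¹⁵) / (2.626 × 10⁹) = 10.415 × 10⁶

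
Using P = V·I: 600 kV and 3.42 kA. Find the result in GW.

2.052 GW

600 × 10^3 × 3.42 × 10^3 = 2052 × 10^6 W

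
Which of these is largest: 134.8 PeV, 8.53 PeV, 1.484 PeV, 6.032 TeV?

134.8 PeV = 134800000000000000 eV
8.53 PeV = 8530000000000000 eV
1.484 PeV = 1484000000000000 eV
6.032 TeV = 6032000000000 eV

134.8 PeV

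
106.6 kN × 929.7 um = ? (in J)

106.6 × 10³ × 929.7 × 10⁻⁶ = 99106.02 × 10⁻³ J

99.10602 J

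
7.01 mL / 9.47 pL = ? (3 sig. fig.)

740000000

(7.01e-3) / (9.47e-12) = 0.7402e9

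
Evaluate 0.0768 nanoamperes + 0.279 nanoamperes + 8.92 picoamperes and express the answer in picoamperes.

364.72 picoamperes

In picoamperes:
  0.0768 nanoamperes = 0.0768 × 10³ picoamperes = 76.8
  0.279 nanoamperes = 0.279 × 10³ picoamperes = 279
  8.92 picoamperes → 8.92
Sum: 76.8 + 279 + 8.92 = 364.72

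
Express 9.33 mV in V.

0.00933 V

milli = 10⁻³, (no prefix) = 10⁰; factor is 10⁻³.
9.33 × 10⁻³ = 0.00933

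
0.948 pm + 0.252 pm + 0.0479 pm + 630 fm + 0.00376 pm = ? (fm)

1881.66 fm

In fm:
  0.948 pm = 0.948 × 10³ fm = 948
  0.252 pm = 0.252 × 10³ fm = 252
  0.0479 pm = 0.0479 × 10³ fm = 47.9
  630 fm → 630
  0.00376 pm = 0.00376 × 10³ fm = 3.76
Sum: 948 + 252 + 47.9 + 630 + 3.76 = 1881.66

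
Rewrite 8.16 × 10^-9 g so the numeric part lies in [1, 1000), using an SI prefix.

= 8.16 × 10^-9 g; 10^-9 is nano.

8.16 ng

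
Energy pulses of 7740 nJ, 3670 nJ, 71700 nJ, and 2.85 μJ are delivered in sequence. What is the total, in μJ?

85.96 μJ

In μJ:
  7740 nJ = 7740e-3 μJ = 7.74
  3670 nJ = 3670e-3 μJ = 3.67
  71700 nJ = 71700e-3 μJ = 71.7
  2.85 μJ → 2.85
Sum: 7.74 + 3.67 + 71.7 + 2.85 = 85.96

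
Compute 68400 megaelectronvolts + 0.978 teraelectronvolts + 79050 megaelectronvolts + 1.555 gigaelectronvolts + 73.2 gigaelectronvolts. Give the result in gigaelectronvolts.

In gigaelectronvolts:
  68400 megaelectronvolts = 68400 × 10^-3 gigaelectronvolts = 68.4
  0.978 teraelectronvolts = 0.978 × 10^3 gigaelectronvolts = 978
  79050 megaelectronvolts = 79050 × 10^-3 gigaelectronvolts = 79.05
  1.555 gigaelectronvolts → 1.555
  73.2 gigaelectronvolts → 73.2
Sum: 68.4 + 978 + 79.05 + 1.555 + 73.2 = 1200.205

1200.205 gigaelectronvolts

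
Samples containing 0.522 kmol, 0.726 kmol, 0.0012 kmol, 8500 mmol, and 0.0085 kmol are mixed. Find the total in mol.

In mol:
  0.522 kmol = 0.522 × 10^3 mol = 522
  0.726 kmol = 0.726 × 10^3 mol = 726
  0.0012 kmol = 0.0012 × 10^3 mol = 1.2
  8500 mmol = 8500 × 10^-3 mol = 8.5
  0.0085 kmol = 0.0085 × 10^3 mol = 8.5
Sum: 522 + 726 + 1.2 + 8.5 + 8.5 = 1266.2

1266.2 mol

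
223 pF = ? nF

pico = 10^-12, nano = 10^-9; factor is 10^-3.
223 × 10^-3 = 0.223

0.223 nF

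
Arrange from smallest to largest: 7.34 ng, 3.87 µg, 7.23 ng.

7.34 ng = 0.00000000734 g
3.87 µg = 0.00000387 g
7.23 ng = 0.00000000723 g

7.23 ng < 7.34 ng < 3.87 µg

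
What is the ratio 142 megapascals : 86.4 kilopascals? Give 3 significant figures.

1640

(142 × 10^6) / (86.4 × 10^3) = 1.644 × 10^3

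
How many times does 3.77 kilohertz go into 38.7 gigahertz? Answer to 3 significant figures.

(38.7 × 10⁹) / (3.77 × 10³) = 10.27 × 10⁶

10300000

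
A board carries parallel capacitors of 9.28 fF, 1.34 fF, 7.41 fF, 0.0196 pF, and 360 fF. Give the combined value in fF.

In fF:
  9.28 fF → 9.28
  1.34 fF → 1.34
  7.41 fF → 7.41
  0.0196 pF = 0.0196e3 fF = 19.6
  360 fF → 360
Sum: 9.28 + 1.34 + 7.41 + 19.6 + 360 = 397.63

397.63 fF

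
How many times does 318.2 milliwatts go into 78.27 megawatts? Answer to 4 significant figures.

246000000

(78.27 × 10^6) / (318.2 × 10^-3) = 0.24598 × 10^9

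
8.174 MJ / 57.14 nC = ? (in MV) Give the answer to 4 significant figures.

143100000 MV

(8.174 × 10⁶) / (57.14 × 10⁻⁹) = 0.143052 × 10¹⁵ V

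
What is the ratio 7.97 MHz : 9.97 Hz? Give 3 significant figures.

799000

(7.97 × 10^6) / (9.97) = 0.7994 × 10^6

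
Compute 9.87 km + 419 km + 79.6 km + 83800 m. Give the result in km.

In km:
  9.87 km → 9.87
  419 km → 419
  79.6 km → 79.6
  83800 m = 83800 × 10^-3 km = 83.8
Sum: 9.87 + 419 + 79.6 + 83.8 = 592.27

592.27 km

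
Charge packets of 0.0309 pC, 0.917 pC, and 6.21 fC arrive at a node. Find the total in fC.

In fC:
  0.0309 pC = 0.0309 × 10^3 fC = 30.9
  0.917 pC = 0.917 × 10^3 fC = 917
  6.21 fC → 6.21
Sum: 30.9 + 917 + 6.21 = 954.11

954.11 fC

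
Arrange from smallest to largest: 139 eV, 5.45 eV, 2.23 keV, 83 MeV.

5.45 eV < 139 eV < 2.23 keV < 83 MeV

139 eV = 139 eV
5.45 eV = 5.45 eV
2.23 keV = 2230 eV
83 MeV = 83000000 eV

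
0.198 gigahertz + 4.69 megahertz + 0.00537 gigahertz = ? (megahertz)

In megahertz:
  0.198 gigahertz = 0.198e3 megahertz = 198
  4.69 megahertz → 4.69
  0.00537 gigahertz = 0.00537e3 megahertz = 5.37
Sum: 198 + 4.69 + 5.37 = 208.06

208.06 megahertz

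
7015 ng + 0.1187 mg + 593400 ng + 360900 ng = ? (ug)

In ug:
  7015 ng = 7015e-3 ug = 7.015
  0.1187 mg = 0.1187e3 ug = 118.7
  593400 ng = 593400e-3 ug = 593.4
  360900 ng = 360900e-3 ug = 360.9
Sum: 7.015 + 118.7 + 593.4 + 360.9 = 1080.015

1080.015 ug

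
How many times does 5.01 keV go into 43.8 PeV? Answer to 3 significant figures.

(43.8e15) / (5.01e3) = 8.743e12

8740000000000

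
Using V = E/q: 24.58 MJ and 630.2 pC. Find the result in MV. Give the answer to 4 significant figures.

(24.58 × 10⁶) / (630.2 × 10⁻¹²) = 0.0390035 × 10¹⁸ V

39000000000 MV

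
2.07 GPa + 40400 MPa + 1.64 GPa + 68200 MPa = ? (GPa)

In GPa:
  2.07 GPa → 2.07
  40400 MPa = 40400 × 10^-3 GPa = 40.4
  1.64 GPa → 1.64
  68200 MPa = 68200 × 10^-3 GPa = 68.2
Sum: 2.07 + 40.4 + 1.64 + 68.2 = 112.31

112.31 GPa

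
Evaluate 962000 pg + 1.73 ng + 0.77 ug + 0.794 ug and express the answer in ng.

In ng:
  962000 pg = 962000e-3 ng = 962
  1.73 ng → 1.73
  0.77 ug = 0.77e3 ng = 770
  0.794 ug = 0.794e3 ng = 794
Sum: 962 + 1.73 + 770 + 794 = 2527.73

2527.73 ng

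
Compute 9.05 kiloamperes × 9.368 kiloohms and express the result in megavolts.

9.05e3 × 9.368e3 = 84.7804e6 V

84.7804 megavolts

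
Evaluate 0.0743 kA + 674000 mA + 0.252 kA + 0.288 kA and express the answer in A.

1288.3 A

In A:
  0.0743 kA = 0.0743 × 10³ A = 74.3
  674000 mA = 674000 × 10⁻³ A = 674
  0.252 kA = 0.252 × 10³ A = 252
  0.288 kA = 0.288 × 10³ A = 288
Sum: 74.3 + 674 + 252 + 288 = 1288.3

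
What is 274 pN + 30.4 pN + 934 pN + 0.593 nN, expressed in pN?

1831.4 pN

In pN:
  274 pN → 274
  30.4 pN → 30.4
  934 pN → 934
  0.593 nN = 0.593e3 pN = 593
Sum: 274 + 30.4 + 934 + 593 = 1831.4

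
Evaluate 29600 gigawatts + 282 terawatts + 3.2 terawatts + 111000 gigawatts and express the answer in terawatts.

In terawatts:
  29600 gigawatts = 29600 × 10⁻³ terawatts = 29.6
  282 terawatts → 282
  3.2 terawatts → 3.2
  111000 gigawatts = 111000 × 10⁻³ terawatts = 111
Sum: 29.6 + 282 + 3.2 + 111 = 425.8

425.8 terawatts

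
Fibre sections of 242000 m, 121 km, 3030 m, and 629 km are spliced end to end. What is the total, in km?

In km:
  242000 m = 242000e-3 km = 242
  121 km → 121
  3030 m = 3030e-3 km = 3.03
  629 km → 629
Sum: 242 + 121 + 3.03 + 629 = 995.03

995.03 km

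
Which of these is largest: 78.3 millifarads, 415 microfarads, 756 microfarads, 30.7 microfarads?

78.3 millifarads

78.3 millifarads = 0.0783 farads
415 microfarads = 0.000415 farads
756 microfarads = 0.000756 farads
30.7 microfarads = 0.0000307 farads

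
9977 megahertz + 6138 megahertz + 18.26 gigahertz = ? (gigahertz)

34.375 gigahertz

In gigahertz:
  9977 megahertz = 9977 × 10⁻³ gigahertz = 9.977
  6138 megahertz = 6138 × 10⁻³ gigahertz = 6.138
  18.26 gigahertz → 18.26
Sum: 9.977 + 6.138 + 18.26 = 34.375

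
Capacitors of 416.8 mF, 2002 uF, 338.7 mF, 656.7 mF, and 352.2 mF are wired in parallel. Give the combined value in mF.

In mF:
  416.8 mF → 416.8
  2002 uF = 2002 × 10^-3 mF = 2.002
  338.7 mF → 338.7
  656.7 mF → 656.7
  352.2 mF → 352.2
Sum: 416.8 + 2.002 + 338.7 + 656.7 + 352.2 = 1766.402

1766.402 mF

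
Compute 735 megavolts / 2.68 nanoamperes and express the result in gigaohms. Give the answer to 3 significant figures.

(735 × 10^6) / (2.68 × 10^-9) = 274.25 × 10^15 Ω

274000000 gigaohms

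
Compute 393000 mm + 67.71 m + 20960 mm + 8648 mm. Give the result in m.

In m:
  393000 mm = 393000 × 10⁻³ m = 393
  67.71 m → 67.71
  20960 mm = 20960 × 10⁻³ m = 20.96
  8648 mm = 8648 × 10⁻³ m = 8.648
Sum: 393 + 67.71 + 20.96 + 8.648 = 490.318

490.318 m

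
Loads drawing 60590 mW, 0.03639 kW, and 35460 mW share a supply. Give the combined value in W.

In W:
  60590 mW = 60590 × 10⁻³ W = 60.59
  0.03639 kW = 0.03639 × 10³ W = 36.39
  35460 mW = 35460 × 10⁻³ W = 35.46
Sum: 60.59 + 36.39 + 35.46 = 132.44

132.44 W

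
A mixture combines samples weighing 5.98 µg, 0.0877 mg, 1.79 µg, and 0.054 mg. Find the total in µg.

149.47 µg

In µg:
  5.98 µg → 5.98
  0.0877 mg = 0.0877 × 10^3 µg = 87.7
  1.79 µg → 1.79
  0.054 mg = 0.054 × 10^3 µg = 54
Sum: 5.98 + 87.7 + 1.79 + 54 = 149.47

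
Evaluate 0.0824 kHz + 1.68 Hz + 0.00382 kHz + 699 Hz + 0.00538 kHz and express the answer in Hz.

In Hz:
  0.0824 kHz = 0.0824e3 Hz = 82.4
  1.68 Hz → 1.68
  0.00382 kHz = 0.00382e3 Hz = 3.82
  699 Hz → 699
  0.00538 kHz = 0.00538e3 Hz = 5.38
Sum: 82.4 + 1.68 + 3.82 + 699 + 5.38 = 792.28

792.28 Hz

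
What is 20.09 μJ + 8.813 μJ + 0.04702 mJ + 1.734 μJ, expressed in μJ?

In μJ:
  20.09 μJ → 20.09
  8.813 μJ → 8.813
  0.04702 mJ = 0.04702e3 μJ = 47.02
  1.734 μJ → 1.734
Sum: 20.09 + 8.813 + 47.02 + 1.734 = 77.657

77.657 μJ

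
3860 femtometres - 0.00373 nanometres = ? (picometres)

In picometres:
  3860 femtometres = 3860 × 10⁻³ picometres = 3.86
  0.00373 nanometres = 0.00373 × 10³ picometres = 3.73
Difference: 3.86 - 3.73 = 0.13

0.13 picometres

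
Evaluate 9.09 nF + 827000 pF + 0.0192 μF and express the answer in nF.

855.29 nF

In nF:
  9.09 nF → 9.09
  827000 pF = 827000 × 10^-3 nF = 827
  0.0192 μF = 0.0192 × 10^3 nF = 19.2
Sum: 9.09 + 827 + 19.2 = 855.29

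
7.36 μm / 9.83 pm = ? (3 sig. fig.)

(7.36e-6) / (9.83e-12) = 0.7487e6

749000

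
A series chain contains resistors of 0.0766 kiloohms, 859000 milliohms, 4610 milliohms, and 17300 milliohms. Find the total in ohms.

957.51 ohms

In ohms:
  0.0766 kiloohms = 0.0766 × 10^3 ohms = 76.6
  859000 milliohms = 859000 × 10^-3 ohms = 859
  4610 milliohms = 4610 × 10^-3 ohms = 4.61
  17300 milliohms = 17300 × 10^-3 ohms = 17.3
Sum: 76.6 + 859 + 4.61 + 17.3 = 957.51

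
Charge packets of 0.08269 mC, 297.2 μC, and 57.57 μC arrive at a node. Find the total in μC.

In μC:
  0.08269 mC = 0.08269 × 10^3 μC = 82.69
  297.2 μC → 297.2
  57.57 μC → 57.57
Sum: 82.69 + 297.2 + 57.57 = 437.46

437.46 μC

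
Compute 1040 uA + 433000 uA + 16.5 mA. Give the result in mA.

450.54 mA

In mA:
  1040 uA = 1040 × 10⁻³ mA = 1.04
  433000 uA = 433000 × 10⁻³ mA = 433
  16.5 mA → 16.5
Sum: 1.04 + 433 + 16.5 = 450.54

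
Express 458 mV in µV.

458000 µV

milli = 10^-3, micro = 10^-6; factor is 10^3.
458 × 10^3 = 458000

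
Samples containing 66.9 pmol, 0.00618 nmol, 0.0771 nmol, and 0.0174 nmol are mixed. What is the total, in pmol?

167.58 pmol

In pmol:
  66.9 pmol → 66.9
  0.00618 nmol = 0.00618 × 10³ pmol = 6.18
  0.0771 nmol = 0.0771 × 10³ pmol = 77.1
  0.0174 nmol = 0.0174 × 10³ pmol = 17.4
Sum: 66.9 + 6.18 + 77.1 + 17.4 = 167.58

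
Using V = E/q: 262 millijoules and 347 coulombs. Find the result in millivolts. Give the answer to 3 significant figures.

0.755 millivolts

(262 × 10^-3) / (347) = 0.75504 × 10^-3 V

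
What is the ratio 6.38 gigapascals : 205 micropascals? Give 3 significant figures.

31100000000000

(6.38 × 10⁹) / (205 × 10⁻⁶) = 0.03112 × 10¹⁵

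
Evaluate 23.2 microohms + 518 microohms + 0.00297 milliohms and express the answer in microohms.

544.17 microohms

In microohms:
  23.2 microohms → 23.2
  518 microohms → 518
  0.00297 milliohms = 0.00297 × 10³ microohms = 2.97
Sum: 23.2 + 518 + 2.97 = 544.17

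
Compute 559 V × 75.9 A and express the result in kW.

559 × 75.9 = 42428.1 W

42.4281 kW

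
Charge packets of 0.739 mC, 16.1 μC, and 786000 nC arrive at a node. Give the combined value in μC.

1541.1 μC

In μC:
  0.739 mC = 0.739 × 10^3 μC = 739
  16.1 μC → 16.1
  786000 nC = 786000 × 10^-3 μC = 786
Sum: 739 + 16.1 + 786 = 1541.1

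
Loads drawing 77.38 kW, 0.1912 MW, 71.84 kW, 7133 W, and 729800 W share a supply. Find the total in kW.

In kW:
  77.38 kW → 77.38
  0.1912 MW = 0.1912e3 kW = 191.2
  71.84 kW → 71.84
  7133 W = 7133e-3 kW = 7.133
  729800 W = 729800e-3 kW = 729.8
Sum: 77.38 + 191.2 + 71.84 + 7.133 + 729.8 = 1077.353

1077.353 kW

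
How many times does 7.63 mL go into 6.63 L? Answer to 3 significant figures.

869

(6.63) / (7.63 × 10⁻³) = 0.8689 × 10³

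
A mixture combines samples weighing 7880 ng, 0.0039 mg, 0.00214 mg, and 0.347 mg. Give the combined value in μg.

In μg:
  7880 ng = 7880 × 10⁻³ μg = 7.88
  0.0039 mg = 0.0039 × 10³ μg = 3.9
  0.00214 mg = 0.00214 × 10³ μg = 2.14
  0.347 mg = 0.347 × 10³ μg = 347
Sum: 7.88 + 3.9 + 2.14 + 347 = 360.92

360.92 μg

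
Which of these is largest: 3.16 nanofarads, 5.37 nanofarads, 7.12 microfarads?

3.16 nanofarads = 0.00000000316 farads
5.37 nanofarads = 0.00000000537 farads
7.12 microfarads = 0.00000712 farads

7.12 microfarads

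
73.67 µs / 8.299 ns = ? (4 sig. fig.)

(73.67 × 10^-6) / (8.299 × 10^-9) = 8.877 × 10^3

8877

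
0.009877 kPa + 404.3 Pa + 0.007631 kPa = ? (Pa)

421.808 Pa

In Pa:
  0.009877 kPa = 0.009877e3 Pa = 9.877
  404.3 Pa → 404.3
  0.007631 kPa = 0.007631e3 Pa = 7.631
Sum: 9.877 + 404.3 + 7.631 = 421.808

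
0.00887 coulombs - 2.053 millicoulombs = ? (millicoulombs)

In millicoulombs:
  0.00887 coulombs = 0.00887e3 millicoulombs = 8.87
  2.053 millicoulombs → 2.053
Difference: 8.87 - 2.053 = 6.817

6.817 millicoulombs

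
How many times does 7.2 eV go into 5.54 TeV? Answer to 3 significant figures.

(5.54 × 10^12) / (7.2) = 0.7694 × 10^12

769000000000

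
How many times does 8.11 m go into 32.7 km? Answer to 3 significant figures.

(32.7 × 10³) / (8.11) = 4.032 × 10³

4030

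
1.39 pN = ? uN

0.00000139 uN

pico = 10⁻¹², micro = 10⁻⁶; factor is 10⁻⁶.
1.39 × 10⁻⁶ = 0.00000139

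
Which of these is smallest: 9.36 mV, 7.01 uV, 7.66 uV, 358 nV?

358 nV

9.36 mV = 0.00936 V
7.01 uV = 0.00000701 V
7.66 uV = 0.00000766 V
358 nV = 0.000000358 V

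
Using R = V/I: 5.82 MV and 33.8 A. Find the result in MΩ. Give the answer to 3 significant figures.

(5.82e6) / (33.8) = 0.17219e6 Ω

0.172 MΩ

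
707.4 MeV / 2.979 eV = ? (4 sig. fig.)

237500000

(707.4 × 10^6) / (2.979) = 237.46 × 10^6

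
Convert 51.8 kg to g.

kilo = 10^3, (no prefix) = 10^0; factor is 10^3.
51.8 × 10^3 = 51800

51800 g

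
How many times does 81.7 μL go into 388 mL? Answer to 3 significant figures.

(388 × 10⁻³) / (81.7 × 10⁻⁶) = 4.749 × 10³

4750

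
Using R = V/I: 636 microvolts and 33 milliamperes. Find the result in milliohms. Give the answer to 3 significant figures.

(636 × 10^-6) / (33 × 10^-3) = 19.273 × 10^-3 Ω

19.3 milliohms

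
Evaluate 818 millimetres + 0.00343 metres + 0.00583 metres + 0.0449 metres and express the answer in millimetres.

In millimetres:
  818 millimetres → 818
  0.00343 metres = 0.00343 × 10^3 millimetres = 3.43
  0.00583 metres = 0.00583 × 10^3 millimetres = 5.83
  0.0449 metres = 0.0449 × 10^3 millimetres = 44.9
Sum: 818 + 3.43 + 5.83 + 44.9 = 872.16

872.16 millimetres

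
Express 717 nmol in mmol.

0.000717 mmol

nano = 10^-9, milli = 10^-3; factor is 10^-6.
717 × 10^-6 = 0.000717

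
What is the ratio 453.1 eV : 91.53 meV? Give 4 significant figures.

(453.1) / (91.53 × 10^-3) = 4.9503 × 10^3

4950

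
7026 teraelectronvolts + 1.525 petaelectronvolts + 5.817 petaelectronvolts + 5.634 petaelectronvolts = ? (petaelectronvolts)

20.002 petaelectronvolts

In petaelectronvolts:
  7026 teraelectronvolts = 7026e-3 petaelectronvolts = 7.026
  1.525 petaelectronvolts → 1.525
  5.817 petaelectronvolts → 5.817
  5.634 petaelectronvolts → 5.634
Sum: 7.026 + 1.525 + 5.817 + 5.634 = 20.002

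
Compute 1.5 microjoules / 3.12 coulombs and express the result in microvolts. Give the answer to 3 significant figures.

(1.5 × 10^-6) / (3.12) = 0.48077 × 10^-6 V

0.481 microvolts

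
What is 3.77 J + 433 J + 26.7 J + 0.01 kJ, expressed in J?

In J:
  3.77 J → 3.77
  433 J → 433
  26.7 J → 26.7
  0.01 kJ = 0.01 × 10^3 J = 10
Sum: 3.77 + 433 + 26.7 + 10 = 473.47

473.47 J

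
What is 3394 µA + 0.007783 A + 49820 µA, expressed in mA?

60.997 mA

In mA:
  3394 µA = 3394e-3 mA = 3.394
  0.007783 A = 0.007783e3 mA = 7.783
  49820 µA = 49820e-3 mA = 49.82
Sum: 3.394 + 7.783 + 49.82 = 60.997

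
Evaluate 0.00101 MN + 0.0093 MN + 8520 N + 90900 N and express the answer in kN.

109.73 kN

In kN:
  0.00101 MN = 0.00101 × 10³ kN = 1.01
  0.0093 MN = 0.0093 × 10³ kN = 9.3
  8520 N = 8520 × 10⁻³ kN = 8.52
  90900 N = 90900 × 10⁻³ kN = 90.9
Sum: 1.01 + 9.3 + 8.52 + 90.9 = 109.73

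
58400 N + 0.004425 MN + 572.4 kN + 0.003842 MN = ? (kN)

639.067 kN

In kN:
  58400 N = 58400 × 10^-3 kN = 58.4
  0.004425 MN = 0.004425 × 10^3 kN = 4.425
  572.4 kN → 572.4
  0.003842 MN = 0.003842 × 10^3 kN = 3.842
Sum: 58.4 + 4.425 + 572.4 + 3.842 = 639.067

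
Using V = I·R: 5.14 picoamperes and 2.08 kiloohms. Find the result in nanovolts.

5.14 × 10⁻¹² × 2.08 × 10³ = 10.6912 × 10⁻⁹ V

10.6912 nanovolts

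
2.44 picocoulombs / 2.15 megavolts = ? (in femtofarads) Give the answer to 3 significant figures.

0.00113 femtofarads

(2.44e-12) / (2.15e6) = 1.1349e-18 F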